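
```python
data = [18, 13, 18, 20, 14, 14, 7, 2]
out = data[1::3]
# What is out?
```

data has length 8. The slice data[1::3] selects indices [1, 4, 7] (1->13, 4->14, 7->2), giving [13, 14, 2].

[13, 14, 2]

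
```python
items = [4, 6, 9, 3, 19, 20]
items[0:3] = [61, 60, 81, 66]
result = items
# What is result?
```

items starts as [4, 6, 9, 3, 19, 20] (length 6). The slice items[0:3] covers indices [0, 1, 2] with values [4, 6, 9]. Replacing that slice with [61, 60, 81, 66] (different length) produces [61, 60, 81, 66, 3, 19, 20].

[61, 60, 81, 66, 3, 19, 20]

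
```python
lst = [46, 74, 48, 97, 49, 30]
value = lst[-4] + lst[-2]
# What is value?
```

lst has length 6. Negative index -4 maps to positive index 6 + (-4) = 2. lst[2] = 48.
lst has length 6. Negative index -2 maps to positive index 6 + (-2) = 4. lst[4] = 49.
Sum: 48 + 49 = 97.

97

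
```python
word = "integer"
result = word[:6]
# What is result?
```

word has length 7. The slice word[:6] selects indices [0, 1, 2, 3, 4, 5] (0->'i', 1->'n', 2->'t', 3->'e', 4->'g', 5->'e'), giving 'intege'.

'intege'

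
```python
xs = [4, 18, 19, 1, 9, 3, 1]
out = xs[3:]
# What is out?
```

xs has length 7. The slice xs[3:] selects indices [3, 4, 5, 6] (3->1, 4->9, 5->3, 6->1), giving [1, 9, 3, 1].

[1, 9, 3, 1]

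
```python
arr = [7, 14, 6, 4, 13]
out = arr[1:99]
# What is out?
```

arr has length 5. The slice arr[1:99] selects indices [1, 2, 3, 4] (1->14, 2->6, 3->4, 4->13), giving [14, 6, 4, 13].

[14, 6, 4, 13]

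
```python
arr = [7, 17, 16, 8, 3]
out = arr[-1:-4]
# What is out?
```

arr has length 5. The slice arr[-1:-4] resolves to an empty index range, so the result is [].

[]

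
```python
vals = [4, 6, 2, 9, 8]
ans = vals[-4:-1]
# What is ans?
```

vals has length 5. The slice vals[-4:-1] selects indices [1, 2, 3] (1->6, 2->2, 3->9), giving [6, 2, 9].

[6, 2, 9]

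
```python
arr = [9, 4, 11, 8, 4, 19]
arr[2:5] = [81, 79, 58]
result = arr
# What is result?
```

arr starts as [9, 4, 11, 8, 4, 19] (length 6). The slice arr[2:5] covers indices [2, 3, 4] with values [11, 8, 4]. Replacing that slice with [81, 79, 58] (same length) produces [9, 4, 81, 79, 58, 19].

[9, 4, 81, 79, 58, 19]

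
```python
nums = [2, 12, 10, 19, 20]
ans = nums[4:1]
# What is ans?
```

nums has length 5. The slice nums[4:1] resolves to an empty index range, so the result is [].

[]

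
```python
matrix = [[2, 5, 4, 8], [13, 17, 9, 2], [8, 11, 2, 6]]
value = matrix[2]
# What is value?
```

matrix has 3 rows. Row 2 is [8, 11, 2, 6].

[8, 11, 2, 6]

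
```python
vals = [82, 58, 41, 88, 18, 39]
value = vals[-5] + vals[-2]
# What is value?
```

vals has length 6. Negative index -5 maps to positive index 6 + (-5) = 1. vals[1] = 58.
vals has length 6. Negative index -2 maps to positive index 6 + (-2) = 4. vals[4] = 18.
Sum: 58 + 18 = 76.

76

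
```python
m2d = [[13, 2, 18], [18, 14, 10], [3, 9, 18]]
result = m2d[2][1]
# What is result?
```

m2d[2] = [3, 9, 18]. Taking column 1 of that row yields 9.

9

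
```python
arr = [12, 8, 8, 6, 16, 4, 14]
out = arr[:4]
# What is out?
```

arr has length 7. The slice arr[:4] selects indices [0, 1, 2, 3] (0->12, 1->8, 2->8, 3->6), giving [12, 8, 8, 6].

[12, 8, 8, 6]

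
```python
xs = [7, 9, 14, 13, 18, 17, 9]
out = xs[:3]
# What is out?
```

xs has length 7. The slice xs[:3] selects indices [0, 1, 2] (0->7, 1->9, 2->14), giving [7, 9, 14].

[7, 9, 14]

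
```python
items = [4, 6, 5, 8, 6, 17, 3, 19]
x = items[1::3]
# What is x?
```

items has length 8. The slice items[1::3] selects indices [1, 4, 7] (1->6, 4->6, 7->19), giving [6, 6, 19].

[6, 6, 19]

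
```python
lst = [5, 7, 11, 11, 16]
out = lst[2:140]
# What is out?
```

lst has length 5. The slice lst[2:140] selects indices [2, 3, 4] (2->11, 3->11, 4->16), giving [11, 11, 16].

[11, 11, 16]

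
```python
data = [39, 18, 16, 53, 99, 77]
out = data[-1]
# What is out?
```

data has length 6. Negative index -1 maps to positive index 6 + (-1) = 5. data[5] = 77.

77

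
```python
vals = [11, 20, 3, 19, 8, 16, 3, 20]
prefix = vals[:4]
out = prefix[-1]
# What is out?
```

vals has length 8. The slice vals[:4] selects indices [0, 1, 2, 3] (0->11, 1->20, 2->3, 3->19), giving [11, 20, 3, 19]. So prefix = [11, 20, 3, 19]. Then prefix[-1] = 19.

19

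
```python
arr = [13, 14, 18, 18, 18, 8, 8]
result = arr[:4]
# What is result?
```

arr has length 7. The slice arr[:4] selects indices [0, 1, 2, 3] (0->13, 1->14, 2->18, 3->18), giving [13, 14, 18, 18].

[13, 14, 18, 18]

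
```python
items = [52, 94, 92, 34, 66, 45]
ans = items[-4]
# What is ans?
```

items has length 6. Negative index -4 maps to positive index 6 + (-4) = 2. items[2] = 92.

92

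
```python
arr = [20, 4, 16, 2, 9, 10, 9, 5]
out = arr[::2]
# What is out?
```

arr has length 8. The slice arr[::2] selects indices [0, 2, 4, 6] (0->20, 2->16, 4->9, 6->9), giving [20, 16, 9, 9].

[20, 16, 9, 9]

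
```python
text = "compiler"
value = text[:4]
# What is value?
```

text has length 8. The slice text[:4] selects indices [0, 1, 2, 3] (0->'c', 1->'o', 2->'m', 3->'p'), giving 'comp'.

'comp'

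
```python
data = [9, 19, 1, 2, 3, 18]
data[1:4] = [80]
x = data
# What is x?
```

data starts as [9, 19, 1, 2, 3, 18] (length 6). The slice data[1:4] covers indices [1, 2, 3] with values [19, 1, 2]. Replacing that slice with [80] (different length) produces [9, 80, 3, 18].

[9, 80, 3, 18]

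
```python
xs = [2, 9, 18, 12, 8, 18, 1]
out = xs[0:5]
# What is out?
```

xs has length 7. The slice xs[0:5] selects indices [0, 1, 2, 3, 4] (0->2, 1->9, 2->18, 3->12, 4->8), giving [2, 9, 18, 12, 8].

[2, 9, 18, 12, 8]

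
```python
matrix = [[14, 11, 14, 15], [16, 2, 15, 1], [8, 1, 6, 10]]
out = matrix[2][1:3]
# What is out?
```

matrix[2] = [8, 1, 6, 10]. matrix[2] has length 4. The slice matrix[2][1:3] selects indices [1, 2] (1->1, 2->6), giving [1, 6].

[1, 6]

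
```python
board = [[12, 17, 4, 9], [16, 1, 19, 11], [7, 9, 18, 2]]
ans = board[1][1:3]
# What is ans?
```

board[1] = [16, 1, 19, 11]. board[1] has length 4. The slice board[1][1:3] selects indices [1, 2] (1->1, 2->19), giving [1, 19].

[1, 19]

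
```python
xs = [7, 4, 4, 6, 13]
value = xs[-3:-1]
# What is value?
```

xs has length 5. The slice xs[-3:-1] selects indices [2, 3] (2->4, 3->6), giving [4, 6].

[4, 6]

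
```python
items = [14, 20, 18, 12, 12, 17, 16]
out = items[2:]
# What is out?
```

items has length 7. The slice items[2:] selects indices [2, 3, 4, 5, 6] (2->18, 3->12, 4->12, 5->17, 6->16), giving [18, 12, 12, 17, 16].

[18, 12, 12, 17, 16]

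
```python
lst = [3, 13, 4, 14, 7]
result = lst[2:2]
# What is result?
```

lst has length 5. The slice lst[2:2] resolves to an empty index range, so the result is [].

[]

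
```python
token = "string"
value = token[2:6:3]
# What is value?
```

token has length 6. The slice token[2:6:3] selects indices [2, 5] (2->'r', 5->'g'), giving 'rg'.

'rg'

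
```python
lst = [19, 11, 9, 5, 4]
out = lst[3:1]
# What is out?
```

lst has length 5. The slice lst[3:1] resolves to an empty index range, so the result is [].

[]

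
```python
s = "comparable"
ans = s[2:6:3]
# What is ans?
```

s has length 10. The slice s[2:6:3] selects indices [2, 5] (2->'m', 5->'r'), giving 'mr'.

'mr'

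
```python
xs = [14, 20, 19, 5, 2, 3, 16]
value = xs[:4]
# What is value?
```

xs has length 7. The slice xs[:4] selects indices [0, 1, 2, 3] (0->14, 1->20, 2->19, 3->5), giving [14, 20, 19, 5].

[14, 20, 19, 5]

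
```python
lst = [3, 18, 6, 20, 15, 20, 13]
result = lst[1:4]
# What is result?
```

lst has length 7. The slice lst[1:4] selects indices [1, 2, 3] (1->18, 2->6, 3->20), giving [18, 6, 20].

[18, 6, 20]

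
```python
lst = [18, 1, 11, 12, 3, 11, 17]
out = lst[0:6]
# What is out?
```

lst has length 7. The slice lst[0:6] selects indices [0, 1, 2, 3, 4, 5] (0->18, 1->1, 2->11, 3->12, 4->3, 5->11), giving [18, 1, 11, 12, 3, 11].

[18, 1, 11, 12, 3, 11]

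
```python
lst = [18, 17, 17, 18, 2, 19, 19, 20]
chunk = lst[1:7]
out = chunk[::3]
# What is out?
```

lst has length 8. The slice lst[1:7] selects indices [1, 2, 3, 4, 5, 6] (1->17, 2->17, 3->18, 4->2, 5->19, 6->19), giving [17, 17, 18, 2, 19, 19]. So chunk = [17, 17, 18, 2, 19, 19]. chunk has length 6. The slice chunk[::3] selects indices [0, 3] (0->17, 3->2), giving [17, 2].

[17, 2]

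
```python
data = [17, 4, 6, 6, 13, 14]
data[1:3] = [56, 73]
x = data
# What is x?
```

data starts as [17, 4, 6, 6, 13, 14] (length 6). The slice data[1:3] covers indices [1, 2] with values [4, 6]. Replacing that slice with [56, 73] (same length) produces [17, 56, 73, 6, 13, 14].

[17, 56, 73, 6, 13, 14]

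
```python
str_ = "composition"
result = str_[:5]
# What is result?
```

str_ has length 11. The slice str_[:5] selects indices [0, 1, 2, 3, 4] (0->'c', 1->'o', 2->'m', 3->'p', 4->'o'), giving 'compo'.

'compo'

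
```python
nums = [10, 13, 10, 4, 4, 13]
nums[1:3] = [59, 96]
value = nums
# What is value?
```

nums starts as [10, 13, 10, 4, 4, 13] (length 6). The slice nums[1:3] covers indices [1, 2] with values [13, 10]. Replacing that slice with [59, 96] (same length) produces [10, 59, 96, 4, 4, 13].

[10, 59, 96, 4, 4, 13]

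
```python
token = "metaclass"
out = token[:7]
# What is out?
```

token has length 9. The slice token[:7] selects indices [0, 1, 2, 3, 4, 5, 6] (0->'m', 1->'e', 2->'t', 3->'a', 4->'c', 5->'l', 6->'a'), giving 'metacla'.

'metacla'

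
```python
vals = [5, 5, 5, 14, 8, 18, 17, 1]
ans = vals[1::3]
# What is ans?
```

vals has length 8. The slice vals[1::3] selects indices [1, 4, 7] (1->5, 4->8, 7->1), giving [5, 8, 1].

[5, 8, 1]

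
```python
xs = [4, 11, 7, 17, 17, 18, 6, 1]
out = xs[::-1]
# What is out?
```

xs has length 8. The slice xs[::-1] selects indices [7, 6, 5, 4, 3, 2, 1, 0] (7->1, 6->6, 5->18, 4->17, 3->17, 2->7, 1->11, 0->4), giving [1, 6, 18, 17, 17, 7, 11, 4].

[1, 6, 18, 17, 17, 7, 11, 4]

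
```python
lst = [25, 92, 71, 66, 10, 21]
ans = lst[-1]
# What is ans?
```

lst has length 6. Negative index -1 maps to positive index 6 + (-1) = 5. lst[5] = 21.

21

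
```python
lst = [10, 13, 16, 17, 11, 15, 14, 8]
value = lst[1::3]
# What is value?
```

lst has length 8. The slice lst[1::3] selects indices [1, 4, 7] (1->13, 4->11, 7->8), giving [13, 11, 8].

[13, 11, 8]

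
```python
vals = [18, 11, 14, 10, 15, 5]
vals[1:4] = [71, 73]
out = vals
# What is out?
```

vals starts as [18, 11, 14, 10, 15, 5] (length 6). The slice vals[1:4] covers indices [1, 2, 3] with values [11, 14, 10]. Replacing that slice with [71, 73] (different length) produces [18, 71, 73, 15, 5].

[18, 71, 73, 15, 5]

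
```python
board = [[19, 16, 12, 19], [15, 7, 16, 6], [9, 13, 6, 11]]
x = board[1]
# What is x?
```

board has 3 rows. Row 1 is [15, 7, 16, 6].

[15, 7, 16, 6]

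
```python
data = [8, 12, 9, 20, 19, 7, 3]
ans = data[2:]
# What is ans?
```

data has length 7. The slice data[2:] selects indices [2, 3, 4, 5, 6] (2->9, 3->20, 4->19, 5->7, 6->3), giving [9, 20, 19, 7, 3].

[9, 20, 19, 7, 3]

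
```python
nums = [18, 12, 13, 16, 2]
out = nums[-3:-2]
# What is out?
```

nums has length 5. The slice nums[-3:-2] selects indices [2] (2->13), giving [13].

[13]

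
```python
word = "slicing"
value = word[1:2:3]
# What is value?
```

word has length 7. The slice word[1:2:3] selects indices [1] (1->'l'), giving 'l'.

'l'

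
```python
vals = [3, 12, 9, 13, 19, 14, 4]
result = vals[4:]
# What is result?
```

vals has length 7. The slice vals[4:] selects indices [4, 5, 6] (4->19, 5->14, 6->4), giving [19, 14, 4].

[19, 14, 4]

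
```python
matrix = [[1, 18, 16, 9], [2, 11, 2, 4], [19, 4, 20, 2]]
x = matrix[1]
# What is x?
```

matrix has 3 rows. Row 1 is [2, 11, 2, 4].

[2, 11, 2, 4]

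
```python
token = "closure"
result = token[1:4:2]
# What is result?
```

token has length 7. The slice token[1:4:2] selects indices [1, 3] (1->'l', 3->'s'), giving 'ls'.

'ls'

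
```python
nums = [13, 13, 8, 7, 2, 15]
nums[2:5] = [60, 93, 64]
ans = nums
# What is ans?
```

nums starts as [13, 13, 8, 7, 2, 15] (length 6). The slice nums[2:5] covers indices [2, 3, 4] with values [8, 7, 2]. Replacing that slice with [60, 93, 64] (same length) produces [13, 13, 60, 93, 64, 15].

[13, 13, 60, 93, 64, 15]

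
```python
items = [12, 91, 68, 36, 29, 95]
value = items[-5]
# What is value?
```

items has length 6. Negative index -5 maps to positive index 6 + (-5) = 1. items[1] = 91.

91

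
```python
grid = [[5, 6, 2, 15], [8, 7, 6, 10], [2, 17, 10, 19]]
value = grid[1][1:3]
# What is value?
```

grid[1] = [8, 7, 6, 10]. grid[1] has length 4. The slice grid[1][1:3] selects indices [1, 2] (1->7, 2->6), giving [7, 6].

[7, 6]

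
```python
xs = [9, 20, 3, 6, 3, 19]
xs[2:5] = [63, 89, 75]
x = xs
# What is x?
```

xs starts as [9, 20, 3, 6, 3, 19] (length 6). The slice xs[2:5] covers indices [2, 3, 4] with values [3, 6, 3]. Replacing that slice with [63, 89, 75] (same length) produces [9, 20, 63, 89, 75, 19].

[9, 20, 63, 89, 75, 19]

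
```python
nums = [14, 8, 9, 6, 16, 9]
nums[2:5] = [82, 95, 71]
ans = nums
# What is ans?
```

nums starts as [14, 8, 9, 6, 16, 9] (length 6). The slice nums[2:5] covers indices [2, 3, 4] with values [9, 6, 16]. Replacing that slice with [82, 95, 71] (same length) produces [14, 8, 82, 95, 71, 9].

[14, 8, 82, 95, 71, 9]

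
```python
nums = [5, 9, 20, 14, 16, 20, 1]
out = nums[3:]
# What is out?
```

nums has length 7. The slice nums[3:] selects indices [3, 4, 5, 6] (3->14, 4->16, 5->20, 6->1), giving [14, 16, 20, 1].

[14, 16, 20, 1]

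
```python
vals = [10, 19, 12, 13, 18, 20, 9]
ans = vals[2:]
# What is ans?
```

vals has length 7. The slice vals[2:] selects indices [2, 3, 4, 5, 6] (2->12, 3->13, 4->18, 5->20, 6->9), giving [12, 13, 18, 20, 9].

[12, 13, 18, 20, 9]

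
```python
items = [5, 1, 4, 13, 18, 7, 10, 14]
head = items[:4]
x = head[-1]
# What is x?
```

items has length 8. The slice items[:4] selects indices [0, 1, 2, 3] (0->5, 1->1, 2->4, 3->13), giving [5, 1, 4, 13]. So head = [5, 1, 4, 13]. Then head[-1] = 13.

13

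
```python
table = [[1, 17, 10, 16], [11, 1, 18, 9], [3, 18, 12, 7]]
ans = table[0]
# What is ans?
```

table has 3 rows. Row 0 is [1, 17, 10, 16].

[1, 17, 10, 16]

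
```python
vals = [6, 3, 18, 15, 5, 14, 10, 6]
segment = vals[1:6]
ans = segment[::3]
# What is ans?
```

vals has length 8. The slice vals[1:6] selects indices [1, 2, 3, 4, 5] (1->3, 2->18, 3->15, 4->5, 5->14), giving [3, 18, 15, 5, 14]. So segment = [3, 18, 15, 5, 14]. segment has length 5. The slice segment[::3] selects indices [0, 3] (0->3, 3->5), giving [3, 5].

[3, 5]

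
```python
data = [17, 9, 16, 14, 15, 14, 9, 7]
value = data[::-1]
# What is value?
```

data has length 8. The slice data[::-1] selects indices [7, 6, 5, 4, 3, 2, 1, 0] (7->7, 6->9, 5->14, 4->15, 3->14, 2->16, 1->9, 0->17), giving [7, 9, 14, 15, 14, 16, 9, 17].

[7, 9, 14, 15, 14, 16, 9, 17]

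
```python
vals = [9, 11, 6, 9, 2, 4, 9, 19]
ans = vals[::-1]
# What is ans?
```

vals has length 8. The slice vals[::-1] selects indices [7, 6, 5, 4, 3, 2, 1, 0] (7->19, 6->9, 5->4, 4->2, 3->9, 2->6, 1->11, 0->9), giving [19, 9, 4, 2, 9, 6, 11, 9].

[19, 9, 4, 2, 9, 6, 11, 9]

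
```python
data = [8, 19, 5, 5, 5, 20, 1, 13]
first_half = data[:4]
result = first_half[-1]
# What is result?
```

data has length 8. The slice data[:4] selects indices [0, 1, 2, 3] (0->8, 1->19, 2->5, 3->5), giving [8, 19, 5, 5]. So first_half = [8, 19, 5, 5]. Then first_half[-1] = 5.

5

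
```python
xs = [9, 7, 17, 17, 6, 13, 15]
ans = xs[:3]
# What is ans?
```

xs has length 7. The slice xs[:3] selects indices [0, 1, 2] (0->9, 1->7, 2->17), giving [9, 7, 17].

[9, 7, 17]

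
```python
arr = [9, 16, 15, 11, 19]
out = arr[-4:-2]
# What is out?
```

arr has length 5. The slice arr[-4:-2] selects indices [1, 2] (1->16, 2->15), giving [16, 15].

[16, 15]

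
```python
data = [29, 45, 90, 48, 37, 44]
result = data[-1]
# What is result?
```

data has length 6. Negative index -1 maps to positive index 6 + (-1) = 5. data[5] = 44.

44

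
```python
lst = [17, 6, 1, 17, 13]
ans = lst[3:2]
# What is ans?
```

lst has length 5. The slice lst[3:2] resolves to an empty index range, so the result is [].

[]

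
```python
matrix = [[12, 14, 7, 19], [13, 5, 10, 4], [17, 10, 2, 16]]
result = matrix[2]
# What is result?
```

matrix has 3 rows. Row 2 is [17, 10, 2, 16].

[17, 10, 2, 16]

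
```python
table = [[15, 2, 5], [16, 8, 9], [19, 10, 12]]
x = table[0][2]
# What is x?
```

table[0] = [15, 2, 5]. Taking column 2 of that row yields 5.

5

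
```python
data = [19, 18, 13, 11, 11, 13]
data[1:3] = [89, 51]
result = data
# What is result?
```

data starts as [19, 18, 13, 11, 11, 13] (length 6). The slice data[1:3] covers indices [1, 2] with values [18, 13]. Replacing that slice with [89, 51] (same length) produces [19, 89, 51, 11, 11, 13].

[19, 89, 51, 11, 11, 13]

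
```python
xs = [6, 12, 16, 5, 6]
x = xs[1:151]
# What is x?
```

xs has length 5. The slice xs[1:151] selects indices [1, 2, 3, 4] (1->12, 2->16, 3->5, 4->6), giving [12, 16, 5, 6].

[12, 16, 5, 6]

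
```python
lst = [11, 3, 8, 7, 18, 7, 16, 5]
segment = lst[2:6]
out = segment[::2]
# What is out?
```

lst has length 8. The slice lst[2:6] selects indices [2, 3, 4, 5] (2->8, 3->7, 4->18, 5->7), giving [8, 7, 18, 7]. So segment = [8, 7, 18, 7]. segment has length 4. The slice segment[::2] selects indices [0, 2] (0->8, 2->18), giving [8, 18].

[8, 18]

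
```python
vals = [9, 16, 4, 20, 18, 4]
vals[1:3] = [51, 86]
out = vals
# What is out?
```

vals starts as [9, 16, 4, 20, 18, 4] (length 6). The slice vals[1:3] covers indices [1, 2] with values [16, 4]. Replacing that slice with [51, 86] (same length) produces [9, 51, 86, 20, 18, 4].

[9, 51, 86, 20, 18, 4]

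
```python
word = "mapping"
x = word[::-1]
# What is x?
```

word has length 7. The slice word[::-1] selects indices [6, 5, 4, 3, 2, 1, 0] (6->'g', 5->'n', 4->'i', 3->'p', 2->'p', 1->'a', 0->'m'), giving 'gnippam'.

'gnippam'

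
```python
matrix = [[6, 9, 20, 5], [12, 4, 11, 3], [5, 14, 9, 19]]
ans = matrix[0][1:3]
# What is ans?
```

matrix[0] = [6, 9, 20, 5]. matrix[0] has length 4. The slice matrix[0][1:3] selects indices [1, 2] (1->9, 2->20), giving [9, 20].

[9, 20]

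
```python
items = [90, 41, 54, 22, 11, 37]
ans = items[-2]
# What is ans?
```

items has length 6. Negative index -2 maps to positive index 6 + (-2) = 4. items[4] = 11.

11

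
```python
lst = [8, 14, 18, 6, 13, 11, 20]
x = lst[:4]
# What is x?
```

lst has length 7. The slice lst[:4] selects indices [0, 1, 2, 3] (0->8, 1->14, 2->18, 3->6), giving [8, 14, 18, 6].

[8, 14, 18, 6]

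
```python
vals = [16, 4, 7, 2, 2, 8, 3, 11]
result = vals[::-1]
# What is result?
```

vals has length 8. The slice vals[::-1] selects indices [7, 6, 5, 4, 3, 2, 1, 0] (7->11, 6->3, 5->8, 4->2, 3->2, 2->7, 1->4, 0->16), giving [11, 3, 8, 2, 2, 7, 4, 16].

[11, 3, 8, 2, 2, 7, 4, 16]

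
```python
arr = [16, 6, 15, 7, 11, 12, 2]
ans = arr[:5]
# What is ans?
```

arr has length 7. The slice arr[:5] selects indices [0, 1, 2, 3, 4] (0->16, 1->6, 2->15, 3->7, 4->11), giving [16, 6, 15, 7, 11].

[16, 6, 15, 7, 11]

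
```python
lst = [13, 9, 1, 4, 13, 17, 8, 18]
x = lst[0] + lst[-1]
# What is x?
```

lst has length 8. lst[0] = 13.
lst has length 8. Negative index -1 maps to positive index 8 + (-1) = 7. lst[7] = 18.
Sum: 13 + 18 = 31.

31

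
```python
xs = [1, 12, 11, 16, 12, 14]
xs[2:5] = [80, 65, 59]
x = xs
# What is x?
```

xs starts as [1, 12, 11, 16, 12, 14] (length 6). The slice xs[2:5] covers indices [2, 3, 4] with values [11, 16, 12]. Replacing that slice with [80, 65, 59] (same length) produces [1, 12, 80, 65, 59, 14].

[1, 12, 80, 65, 59, 14]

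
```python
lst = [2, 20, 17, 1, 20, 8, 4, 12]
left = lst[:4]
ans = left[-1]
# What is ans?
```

lst has length 8. The slice lst[:4] selects indices [0, 1, 2, 3] (0->2, 1->20, 2->17, 3->1), giving [2, 20, 17, 1]. So left = [2, 20, 17, 1]. Then left[-1] = 1.

1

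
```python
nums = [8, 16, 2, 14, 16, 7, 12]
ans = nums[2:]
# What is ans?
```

nums has length 7. The slice nums[2:] selects indices [2, 3, 4, 5, 6] (2->2, 3->14, 4->16, 5->7, 6->12), giving [2, 14, 16, 7, 12].

[2, 14, 16, 7, 12]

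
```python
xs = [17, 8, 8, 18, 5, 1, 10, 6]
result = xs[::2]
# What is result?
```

xs has length 8. The slice xs[::2] selects indices [0, 2, 4, 6] (0->17, 2->8, 4->5, 6->10), giving [17, 8, 5, 10].

[17, 8, 5, 10]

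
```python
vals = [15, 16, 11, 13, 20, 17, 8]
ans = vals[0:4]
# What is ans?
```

vals has length 7. The slice vals[0:4] selects indices [0, 1, 2, 3] (0->15, 1->16, 2->11, 3->13), giving [15, 16, 11, 13].

[15, 16, 11, 13]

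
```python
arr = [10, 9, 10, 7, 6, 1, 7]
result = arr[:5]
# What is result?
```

arr has length 7. The slice arr[:5] selects indices [0, 1, 2, 3, 4] (0->10, 1->9, 2->10, 3->7, 4->6), giving [10, 9, 10, 7, 6].

[10, 9, 10, 7, 6]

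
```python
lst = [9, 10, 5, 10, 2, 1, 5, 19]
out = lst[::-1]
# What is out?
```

lst has length 8. The slice lst[::-1] selects indices [7, 6, 5, 4, 3, 2, 1, 0] (7->19, 6->5, 5->1, 4->2, 3->10, 2->5, 1->10, 0->9), giving [19, 5, 1, 2, 10, 5, 10, 9].

[19, 5, 1, 2, 10, 5, 10, 9]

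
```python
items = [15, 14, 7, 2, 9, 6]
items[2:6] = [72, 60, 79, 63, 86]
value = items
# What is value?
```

items starts as [15, 14, 7, 2, 9, 6] (length 6). The slice items[2:6] covers indices [2, 3, 4, 5] with values [7, 2, 9, 6]. Replacing that slice with [72, 60, 79, 63, 86] (different length) produces [15, 14, 72, 60, 79, 63, 86].

[15, 14, 72, 60, 79, 63, 86]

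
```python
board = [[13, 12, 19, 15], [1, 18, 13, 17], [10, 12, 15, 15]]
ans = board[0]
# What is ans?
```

board has 3 rows. Row 0 is [13, 12, 19, 15].

[13, 12, 19, 15]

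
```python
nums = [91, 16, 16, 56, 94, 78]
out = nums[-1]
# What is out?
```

nums has length 6. Negative index -1 maps to positive index 6 + (-1) = 5. nums[5] = 78.

78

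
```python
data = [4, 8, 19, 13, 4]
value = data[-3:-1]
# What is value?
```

data has length 5. The slice data[-3:-1] selects indices [2, 3] (2->19, 3->13), giving [19, 13].

[19, 13]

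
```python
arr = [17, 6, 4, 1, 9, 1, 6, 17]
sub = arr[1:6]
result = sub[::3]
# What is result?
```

arr has length 8. The slice arr[1:6] selects indices [1, 2, 3, 4, 5] (1->6, 2->4, 3->1, 4->9, 5->1), giving [6, 4, 1, 9, 1]. So sub = [6, 4, 1, 9, 1]. sub has length 5. The slice sub[::3] selects indices [0, 3] (0->6, 3->9), giving [6, 9].

[6, 9]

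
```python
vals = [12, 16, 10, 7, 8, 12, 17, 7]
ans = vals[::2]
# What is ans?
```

vals has length 8. The slice vals[::2] selects indices [0, 2, 4, 6] (0->12, 2->10, 4->8, 6->17), giving [12, 10, 8, 17].

[12, 10, 8, 17]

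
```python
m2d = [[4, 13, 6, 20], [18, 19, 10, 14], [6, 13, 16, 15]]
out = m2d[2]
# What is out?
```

m2d has 3 rows. Row 2 is [6, 13, 16, 15].

[6, 13, 16, 15]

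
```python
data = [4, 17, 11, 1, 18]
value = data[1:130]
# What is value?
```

data has length 5. The slice data[1:130] selects indices [1, 2, 3, 4] (1->17, 2->11, 3->1, 4->18), giving [17, 11, 1, 18].

[17, 11, 1, 18]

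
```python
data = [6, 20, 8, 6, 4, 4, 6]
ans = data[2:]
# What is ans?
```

data has length 7. The slice data[2:] selects indices [2, 3, 4, 5, 6] (2->8, 3->6, 4->4, 5->4, 6->6), giving [8, 6, 4, 4, 6].

[8, 6, 4, 4, 6]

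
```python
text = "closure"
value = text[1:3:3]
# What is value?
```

text has length 7. The slice text[1:3:3] selects indices [1] (1->'l'), giving 'l'.

'l'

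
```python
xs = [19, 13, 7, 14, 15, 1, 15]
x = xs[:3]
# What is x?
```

xs has length 7. The slice xs[:3] selects indices [0, 1, 2] (0->19, 1->13, 2->7), giving [19, 13, 7].

[19, 13, 7]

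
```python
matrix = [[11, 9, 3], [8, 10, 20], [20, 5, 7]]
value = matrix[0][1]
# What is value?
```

matrix[0] = [11, 9, 3]. Taking column 1 of that row yields 9.

9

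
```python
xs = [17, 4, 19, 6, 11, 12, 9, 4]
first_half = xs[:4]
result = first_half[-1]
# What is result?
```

xs has length 8. The slice xs[:4] selects indices [0, 1, 2, 3] (0->17, 1->4, 2->19, 3->6), giving [17, 4, 19, 6]. So first_half = [17, 4, 19, 6]. Then first_half[-1] = 6.

6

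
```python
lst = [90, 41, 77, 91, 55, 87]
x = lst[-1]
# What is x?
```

lst has length 6. Negative index -1 maps to positive index 6 + (-1) = 5. lst[5] = 87.

87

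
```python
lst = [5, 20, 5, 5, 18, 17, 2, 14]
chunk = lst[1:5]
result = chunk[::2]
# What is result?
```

lst has length 8. The slice lst[1:5] selects indices [1, 2, 3, 4] (1->20, 2->5, 3->5, 4->18), giving [20, 5, 5, 18]. So chunk = [20, 5, 5, 18]. chunk has length 4. The slice chunk[::2] selects indices [0, 2] (0->20, 2->5), giving [20, 5].

[20, 5]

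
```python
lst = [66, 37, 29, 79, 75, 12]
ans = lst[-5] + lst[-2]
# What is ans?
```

lst has length 6. Negative index -5 maps to positive index 6 + (-5) = 1. lst[1] = 37.
lst has length 6. Negative index -2 maps to positive index 6 + (-2) = 4. lst[4] = 75.
Sum: 37 + 75 = 112.

112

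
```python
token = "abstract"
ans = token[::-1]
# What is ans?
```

token has length 8. The slice token[::-1] selects indices [7, 6, 5, 4, 3, 2, 1, 0] (7->'t', 6->'c', 5->'a', 4->'r', 3->'t', 2->'s', 1->'b', 0->'a'), giving 'tcartsba'.

'tcartsba'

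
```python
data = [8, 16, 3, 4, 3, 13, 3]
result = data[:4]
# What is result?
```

data has length 7. The slice data[:4] selects indices [0, 1, 2, 3] (0->8, 1->16, 2->3, 3->4), giving [8, 16, 3, 4].

[8, 16, 3, 4]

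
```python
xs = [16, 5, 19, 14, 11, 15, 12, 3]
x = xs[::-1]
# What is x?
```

xs has length 8. The slice xs[::-1] selects indices [7, 6, 5, 4, 3, 2, 1, 0] (7->3, 6->12, 5->15, 4->11, 3->14, 2->19, 1->5, 0->16), giving [3, 12, 15, 11, 14, 19, 5, 16].

[3, 12, 15, 11, 14, 19, 5, 16]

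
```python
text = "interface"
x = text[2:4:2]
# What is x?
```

text has length 9. The slice text[2:4:2] selects indices [2] (2->'t'), giving 't'.

't'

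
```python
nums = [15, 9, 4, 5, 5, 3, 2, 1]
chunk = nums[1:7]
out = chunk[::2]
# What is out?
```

nums has length 8. The slice nums[1:7] selects indices [1, 2, 3, 4, 5, 6] (1->9, 2->4, 3->5, 4->5, 5->3, 6->2), giving [9, 4, 5, 5, 3, 2]. So chunk = [9, 4, 5, 5, 3, 2]. chunk has length 6. The slice chunk[::2] selects indices [0, 2, 4] (0->9, 2->5, 4->3), giving [9, 5, 3].

[9, 5, 3]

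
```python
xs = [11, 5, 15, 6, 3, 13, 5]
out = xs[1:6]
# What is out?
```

xs has length 7. The slice xs[1:6] selects indices [1, 2, 3, 4, 5] (1->5, 2->15, 3->6, 4->3, 5->13), giving [5, 15, 6, 3, 13].

[5, 15, 6, 3, 13]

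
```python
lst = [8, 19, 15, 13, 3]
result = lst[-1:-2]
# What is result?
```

lst has length 5. The slice lst[-1:-2] resolves to an empty index range, so the result is [].

[]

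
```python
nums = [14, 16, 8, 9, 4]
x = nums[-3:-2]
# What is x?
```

nums has length 5. The slice nums[-3:-2] selects indices [2] (2->8), giving [8].

[8]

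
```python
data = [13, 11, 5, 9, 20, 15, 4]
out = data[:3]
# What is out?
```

data has length 7. The slice data[:3] selects indices [0, 1, 2] (0->13, 1->11, 2->5), giving [13, 11, 5].

[13, 11, 5]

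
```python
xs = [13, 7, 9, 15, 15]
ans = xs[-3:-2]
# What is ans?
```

xs has length 5. The slice xs[-3:-2] selects indices [2] (2->9), giving [9].

[9]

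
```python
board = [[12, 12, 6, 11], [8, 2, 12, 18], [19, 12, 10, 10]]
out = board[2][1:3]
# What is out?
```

board[2] = [19, 12, 10, 10]. board[2] has length 4. The slice board[2][1:3] selects indices [1, 2] (1->12, 2->10), giving [12, 10].

[12, 10]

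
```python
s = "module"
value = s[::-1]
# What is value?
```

s has length 6. The slice s[::-1] selects indices [5, 4, 3, 2, 1, 0] (5->'e', 4->'l', 3->'u', 2->'d', 1->'o', 0->'m'), giving 'eludom'.

'eludom'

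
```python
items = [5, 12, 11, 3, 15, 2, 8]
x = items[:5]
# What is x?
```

items has length 7. The slice items[:5] selects indices [0, 1, 2, 3, 4] (0->5, 1->12, 2->11, 3->3, 4->15), giving [5, 12, 11, 3, 15].

[5, 12, 11, 3, 15]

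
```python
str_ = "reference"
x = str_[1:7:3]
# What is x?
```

str_ has length 9. The slice str_[1:7:3] selects indices [1, 4] (1->'e', 4->'r'), giving 'er'.

'er'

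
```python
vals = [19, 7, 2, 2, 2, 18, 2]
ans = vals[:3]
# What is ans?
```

vals has length 7. The slice vals[:3] selects indices [0, 1, 2] (0->19, 1->7, 2->2), giving [19, 7, 2].

[19, 7, 2]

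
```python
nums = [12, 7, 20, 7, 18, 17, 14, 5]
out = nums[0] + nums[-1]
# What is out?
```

nums has length 8. nums[0] = 12.
nums has length 8. Negative index -1 maps to positive index 8 + (-1) = 7. nums[7] = 5.
Sum: 12 + 5 = 17.

17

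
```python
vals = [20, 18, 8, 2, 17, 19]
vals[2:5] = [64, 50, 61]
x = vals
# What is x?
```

vals starts as [20, 18, 8, 2, 17, 19] (length 6). The slice vals[2:5] covers indices [2, 3, 4] with values [8, 2, 17]. Replacing that slice with [64, 50, 61] (same length) produces [20, 18, 64, 50, 61, 19].

[20, 18, 64, 50, 61, 19]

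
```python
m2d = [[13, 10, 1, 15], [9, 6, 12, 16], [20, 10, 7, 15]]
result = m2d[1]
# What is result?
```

m2d has 3 rows. Row 1 is [9, 6, 12, 16].

[9, 6, 12, 16]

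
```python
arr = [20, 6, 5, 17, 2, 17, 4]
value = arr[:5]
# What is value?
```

arr has length 7. The slice arr[:5] selects indices [0, 1, 2, 3, 4] (0->20, 1->6, 2->5, 3->17, 4->2), giving [20, 6, 5, 17, 2].

[20, 6, 5, 17, 2]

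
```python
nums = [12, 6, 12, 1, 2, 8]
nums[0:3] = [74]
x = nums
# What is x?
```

nums starts as [12, 6, 12, 1, 2, 8] (length 6). The slice nums[0:3] covers indices [0, 1, 2] with values [12, 6, 12]. Replacing that slice with [74] (different length) produces [74, 1, 2, 8].

[74, 1, 2, 8]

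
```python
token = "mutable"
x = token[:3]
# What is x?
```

token has length 7. The slice token[:3] selects indices [0, 1, 2] (0->'m', 1->'u', 2->'t'), giving 'mut'.

'mut'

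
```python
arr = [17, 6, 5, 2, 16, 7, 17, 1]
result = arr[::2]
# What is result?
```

arr has length 8. The slice arr[::2] selects indices [0, 2, 4, 6] (0->17, 2->5, 4->16, 6->17), giving [17, 5, 16, 17].

[17, 5, 16, 17]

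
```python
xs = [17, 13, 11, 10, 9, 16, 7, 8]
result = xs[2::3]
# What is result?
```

xs has length 8. The slice xs[2::3] selects indices [2, 5] (2->11, 5->16), giving [11, 16].

[11, 16]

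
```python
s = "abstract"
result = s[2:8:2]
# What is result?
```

s has length 8. The slice s[2:8:2] selects indices [2, 4, 6] (2->'s', 4->'r', 6->'c'), giving 'src'.

'src'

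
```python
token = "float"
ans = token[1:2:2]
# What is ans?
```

token has length 5. The slice token[1:2:2] selects indices [1] (1->'l'), giving 'l'.

'l'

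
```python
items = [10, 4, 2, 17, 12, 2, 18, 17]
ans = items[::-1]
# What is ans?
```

items has length 8. The slice items[::-1] selects indices [7, 6, 5, 4, 3, 2, 1, 0] (7->17, 6->18, 5->2, 4->12, 3->17, 2->2, 1->4, 0->10), giving [17, 18, 2, 12, 17, 2, 4, 10].

[17, 18, 2, 12, 17, 2, 4, 10]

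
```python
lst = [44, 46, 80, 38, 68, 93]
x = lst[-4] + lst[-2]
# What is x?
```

lst has length 6. Negative index -4 maps to positive index 6 + (-4) = 2. lst[2] = 80.
lst has length 6. Negative index -2 maps to positive index 6 + (-2) = 4. lst[4] = 68.
Sum: 80 + 68 = 148.

148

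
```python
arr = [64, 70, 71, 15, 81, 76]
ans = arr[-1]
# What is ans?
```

arr has length 6. Negative index -1 maps to positive index 6 + (-1) = 5. arr[5] = 76.

76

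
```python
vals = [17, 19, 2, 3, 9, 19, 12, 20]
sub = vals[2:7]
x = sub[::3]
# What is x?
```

vals has length 8. The slice vals[2:7] selects indices [2, 3, 4, 5, 6] (2->2, 3->3, 4->9, 5->19, 6->12), giving [2, 3, 9, 19, 12]. So sub = [2, 3, 9, 19, 12]. sub has length 5. The slice sub[::3] selects indices [0, 3] (0->2, 3->19), giving [2, 19].

[2, 19]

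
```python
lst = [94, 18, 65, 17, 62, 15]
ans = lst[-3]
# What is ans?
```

lst has length 6. Negative index -3 maps to positive index 6 + (-3) = 3. lst[3] = 17.

17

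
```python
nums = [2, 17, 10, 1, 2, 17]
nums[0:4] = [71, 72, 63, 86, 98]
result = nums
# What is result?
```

nums starts as [2, 17, 10, 1, 2, 17] (length 6). The slice nums[0:4] covers indices [0, 1, 2, 3] with values [2, 17, 10, 1]. Replacing that slice with [71, 72, 63, 86, 98] (different length) produces [71, 72, 63, 86, 98, 2, 17].

[71, 72, 63, 86, 98, 2, 17]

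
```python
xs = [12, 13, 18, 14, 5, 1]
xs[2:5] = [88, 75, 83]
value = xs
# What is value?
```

xs starts as [12, 13, 18, 14, 5, 1] (length 6). The slice xs[2:5] covers indices [2, 3, 4] with values [18, 14, 5]. Replacing that slice with [88, 75, 83] (same length) produces [12, 13, 88, 75, 83, 1].

[12, 13, 88, 75, 83, 1]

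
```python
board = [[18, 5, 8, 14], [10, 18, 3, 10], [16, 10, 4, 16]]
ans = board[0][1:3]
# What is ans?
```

board[0] = [18, 5, 8, 14]. board[0] has length 4. The slice board[0][1:3] selects indices [1, 2] (1->5, 2->8), giving [5, 8].

[5, 8]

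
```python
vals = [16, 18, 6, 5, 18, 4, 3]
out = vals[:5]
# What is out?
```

vals has length 7. The slice vals[:5] selects indices [0, 1, 2, 3, 4] (0->16, 1->18, 2->6, 3->5, 4->18), giving [16, 18, 6, 5, 18].

[16, 18, 6, 5, 18]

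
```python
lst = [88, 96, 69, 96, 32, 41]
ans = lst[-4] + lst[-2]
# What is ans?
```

lst has length 6. Negative index -4 maps to positive index 6 + (-4) = 2. lst[2] = 69.
lst has length 6. Negative index -2 maps to positive index 6 + (-2) = 4. lst[4] = 32.
Sum: 69 + 32 = 101.

101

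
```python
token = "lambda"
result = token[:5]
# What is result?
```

token has length 6. The slice token[:5] selects indices [0, 1, 2, 3, 4] (0->'l', 1->'a', 2->'m', 3->'b', 4->'d'), giving 'lambd'.

'lambd'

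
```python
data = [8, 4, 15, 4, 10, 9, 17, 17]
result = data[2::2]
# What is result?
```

data has length 8. The slice data[2::2] selects indices [2, 4, 6] (2->15, 4->10, 6->17), giving [15, 10, 17].

[15, 10, 17]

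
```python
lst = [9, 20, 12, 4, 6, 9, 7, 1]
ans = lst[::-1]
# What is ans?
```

lst has length 8. The slice lst[::-1] selects indices [7, 6, 5, 4, 3, 2, 1, 0] (7->1, 6->7, 5->9, 4->6, 3->4, 2->12, 1->20, 0->9), giving [1, 7, 9, 6, 4, 12, 20, 9].

[1, 7, 9, 6, 4, 12, 20, 9]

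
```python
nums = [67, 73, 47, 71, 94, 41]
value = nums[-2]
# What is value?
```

nums has length 6. Negative index -2 maps to positive index 6 + (-2) = 4. nums[4] = 94.

94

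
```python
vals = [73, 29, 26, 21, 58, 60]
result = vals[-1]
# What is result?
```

vals has length 6. Negative index -1 maps to positive index 6 + (-1) = 5. vals[5] = 60.

60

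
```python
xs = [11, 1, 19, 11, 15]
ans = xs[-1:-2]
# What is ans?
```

xs has length 5. The slice xs[-1:-2] resolves to an empty index range, so the result is [].

[]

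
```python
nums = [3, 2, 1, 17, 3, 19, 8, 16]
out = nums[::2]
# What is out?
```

nums has length 8. The slice nums[::2] selects indices [0, 2, 4, 6] (0->3, 2->1, 4->3, 6->8), giving [3, 1, 3, 8].

[3, 1, 3, 8]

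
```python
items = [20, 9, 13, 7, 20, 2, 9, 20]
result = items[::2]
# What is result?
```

items has length 8. The slice items[::2] selects indices [0, 2, 4, 6] (0->20, 2->13, 4->20, 6->9), giving [20, 13, 20, 9].

[20, 13, 20, 9]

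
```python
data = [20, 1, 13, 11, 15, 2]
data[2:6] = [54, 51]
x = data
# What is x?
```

data starts as [20, 1, 13, 11, 15, 2] (length 6). The slice data[2:6] covers indices [2, 3, 4, 5] with values [13, 11, 15, 2]. Replacing that slice with [54, 51] (different length) produces [20, 1, 54, 51].

[20, 1, 54, 51]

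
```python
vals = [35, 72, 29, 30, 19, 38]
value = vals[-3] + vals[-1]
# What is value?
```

vals has length 6. Negative index -3 maps to positive index 6 + (-3) = 3. vals[3] = 30.
vals has length 6. Negative index -1 maps to positive index 6 + (-1) = 5. vals[5] = 38.
Sum: 30 + 38 = 68.

68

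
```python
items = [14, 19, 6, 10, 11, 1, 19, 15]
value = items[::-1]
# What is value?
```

items has length 8. The slice items[::-1] selects indices [7, 6, 5, 4, 3, 2, 1, 0] (7->15, 6->19, 5->1, 4->11, 3->10, 2->6, 1->19, 0->14), giving [15, 19, 1, 11, 10, 6, 19, 14].

[15, 19, 1, 11, 10, 6, 19, 14]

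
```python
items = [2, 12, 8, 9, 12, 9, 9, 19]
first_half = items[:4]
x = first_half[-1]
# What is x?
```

items has length 8. The slice items[:4] selects indices [0, 1, 2, 3] (0->2, 1->12, 2->8, 3->9), giving [2, 12, 8, 9]. So first_half = [2, 12, 8, 9]. Then first_half[-1] = 9.

9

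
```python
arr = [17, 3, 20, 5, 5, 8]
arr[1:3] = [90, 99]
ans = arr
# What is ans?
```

arr starts as [17, 3, 20, 5, 5, 8] (length 6). The slice arr[1:3] covers indices [1, 2] with values [3, 20]. Replacing that slice with [90, 99] (same length) produces [17, 90, 99, 5, 5, 8].

[17, 90, 99, 5, 5, 8]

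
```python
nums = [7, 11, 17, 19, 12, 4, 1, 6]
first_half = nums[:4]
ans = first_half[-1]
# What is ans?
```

nums has length 8. The slice nums[:4] selects indices [0, 1, 2, 3] (0->7, 1->11, 2->17, 3->19), giving [7, 11, 17, 19]. So first_half = [7, 11, 17, 19]. Then first_half[-1] = 19.

19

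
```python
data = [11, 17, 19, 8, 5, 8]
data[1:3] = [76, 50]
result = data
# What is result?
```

data starts as [11, 17, 19, 8, 5, 8] (length 6). The slice data[1:3] covers indices [1, 2] with values [17, 19]. Replacing that slice with [76, 50] (same length) produces [11, 76, 50, 8, 5, 8].

[11, 76, 50, 8, 5, 8]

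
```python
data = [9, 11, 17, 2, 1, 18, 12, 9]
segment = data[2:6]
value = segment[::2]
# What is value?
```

data has length 8. The slice data[2:6] selects indices [2, 3, 4, 5] (2->17, 3->2, 4->1, 5->18), giving [17, 2, 1, 18]. So segment = [17, 2, 1, 18]. segment has length 4. The slice segment[::2] selects indices [0, 2] (0->17, 2->1), giving [17, 1].

[17, 1]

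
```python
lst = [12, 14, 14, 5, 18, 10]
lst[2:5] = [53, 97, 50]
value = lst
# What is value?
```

lst starts as [12, 14, 14, 5, 18, 10] (length 6). The slice lst[2:5] covers indices [2, 3, 4] with values [14, 5, 18]. Replacing that slice with [53, 97, 50] (same length) produces [12, 14, 53, 97, 50, 10].

[12, 14, 53, 97, 50, 10]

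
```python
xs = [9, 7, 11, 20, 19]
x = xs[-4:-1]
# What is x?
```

xs has length 5. The slice xs[-4:-1] selects indices [1, 2, 3] (1->7, 2->11, 3->20), giving [7, 11, 20].

[7, 11, 20]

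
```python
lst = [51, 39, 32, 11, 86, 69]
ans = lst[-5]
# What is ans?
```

lst has length 6. Negative index -5 maps to positive index 6 + (-5) = 1. lst[1] = 39.

39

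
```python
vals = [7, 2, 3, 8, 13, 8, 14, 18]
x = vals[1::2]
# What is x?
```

vals has length 8. The slice vals[1::2] selects indices [1, 3, 5, 7] (1->2, 3->8, 5->8, 7->18), giving [2, 8, 8, 18].

[2, 8, 8, 18]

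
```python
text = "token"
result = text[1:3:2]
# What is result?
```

text has length 5. The slice text[1:3:2] selects indices [1] (1->'o'), giving 'o'.

'o'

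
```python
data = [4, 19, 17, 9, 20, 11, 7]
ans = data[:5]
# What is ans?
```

data has length 7. The slice data[:5] selects indices [0, 1, 2, 3, 4] (0->4, 1->19, 2->17, 3->9, 4->20), giving [4, 19, 17, 9, 20].

[4, 19, 17, 9, 20]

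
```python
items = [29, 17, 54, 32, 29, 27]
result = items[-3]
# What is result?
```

items has length 6. Negative index -3 maps to positive index 6 + (-3) = 3. items[3] = 32.

32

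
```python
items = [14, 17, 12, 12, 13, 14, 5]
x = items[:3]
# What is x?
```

items has length 7. The slice items[:3] selects indices [0, 1, 2] (0->14, 1->17, 2->12), giving [14, 17, 12].

[14, 17, 12]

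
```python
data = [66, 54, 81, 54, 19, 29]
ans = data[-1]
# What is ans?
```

data has length 6. Negative index -1 maps to positive index 6 + (-1) = 5. data[5] = 29.

29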